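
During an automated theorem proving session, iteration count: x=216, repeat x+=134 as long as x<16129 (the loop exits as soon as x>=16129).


Step 1: x goes from 216 toward 16129 by 134; the body runs while x<16129, so iterations = ceil((bound-start)/step)
Step 2: Distance=15913
Step 3: ceil(15913/134)=119

119


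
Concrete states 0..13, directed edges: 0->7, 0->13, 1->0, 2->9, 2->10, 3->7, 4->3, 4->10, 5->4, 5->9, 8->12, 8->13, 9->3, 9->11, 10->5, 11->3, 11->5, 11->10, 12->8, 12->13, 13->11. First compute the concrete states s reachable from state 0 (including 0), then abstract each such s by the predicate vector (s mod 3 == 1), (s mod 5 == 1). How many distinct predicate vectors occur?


BFS from 0:
Concrete reachable: {0, 3, 4, 5, 7, 9, 10, 11, 13}
Abstract via predicates (s mod 3 == 1), (s mod 5 == 1):
  (0,0) <- {0, 3, 5, 9}
  (0,1) <- {11}
  (1,0) <- {4, 7, 10, 13}
Distinct abstract states = 3

3


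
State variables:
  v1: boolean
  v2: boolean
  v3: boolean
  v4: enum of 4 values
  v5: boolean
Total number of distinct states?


State space = product of domain sizes of all variables.
Domain sizes:
  v1 (boolean): 2
  v2 (boolean): 2
  v3 (boolean): 2
  v4 (enum of 4 values): 4
  v5 (boolean): 2
Product = 2 * 2 * 2 * 4 * 2 = 64

64


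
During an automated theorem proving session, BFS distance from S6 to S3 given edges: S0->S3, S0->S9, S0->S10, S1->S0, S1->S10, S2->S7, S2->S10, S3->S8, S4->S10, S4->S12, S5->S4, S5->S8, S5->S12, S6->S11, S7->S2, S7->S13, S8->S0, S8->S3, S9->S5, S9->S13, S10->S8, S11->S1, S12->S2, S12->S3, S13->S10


BFS layer-by-layer from S6:
  dist 0: {S6}
  dist 1: {S11}
  dist 2: {S1}
  dist 3: {S0, S10}
  dist 4: {S3, S8, S9}
  -> S3 reached at distance 4
Shortest path length = 4

4


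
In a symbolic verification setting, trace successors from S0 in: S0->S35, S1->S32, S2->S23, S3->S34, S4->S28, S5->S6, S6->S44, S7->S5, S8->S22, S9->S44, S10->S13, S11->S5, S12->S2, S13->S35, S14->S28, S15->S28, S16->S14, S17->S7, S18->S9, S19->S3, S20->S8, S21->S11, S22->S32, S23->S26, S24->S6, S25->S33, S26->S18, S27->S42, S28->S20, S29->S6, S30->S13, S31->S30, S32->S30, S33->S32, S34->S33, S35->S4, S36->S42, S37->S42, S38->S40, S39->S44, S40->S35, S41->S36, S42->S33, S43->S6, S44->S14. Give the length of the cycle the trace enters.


Trace from S0 until a state repeats:
  S0 -> S35 -> S4 -> S28 -> S20 -> S8 -> S22 -> S32 -> S30 -> S13 -> S35
S35 first seen at step 1, revisited at step 10.
Cycle length = 10 - 1 = 9

9


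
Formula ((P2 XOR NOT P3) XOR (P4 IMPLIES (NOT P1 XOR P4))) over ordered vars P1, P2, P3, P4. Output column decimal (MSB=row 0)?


Formula: ((P2 XOR NOT P3) XOR (P4 IMPLIES (NOT P1 XOR P4))) over P1, P2, P3, P4 (16 rows)
Evaluate each row (bits = P1,P2,P3,P4, MSB first):
  row 0 [0000]: ((0 XOR NOT 0) XOR (0 IMPLIES (NOT 0 XOR 0))) -> 0
  row 1 [0001]: ((0 XOR NOT 0) XOR (1 IMPLIES (NOT 0 XOR 1))) -> 1
  row 2 [0010]: ((0 XOR NOT 1) XOR (0 IMPLIES (NOT 0 XOR 0))) -> 1
  row 3 [0011]: ((0 XOR NOT 1) XOR (1 IMPLIES (NOT 0 XOR 1))) -> 0
  row 4 [0100]: ((1 XOR NOT 0) XOR (0 IMPLIES (NOT 0 XOR 0))) -> 1
  row 5 [0101]: ((1 XOR NOT 0) XOR (1 IMPLIES (NOT 0 XOR 1))) -> 0
  row 6 [0110]: ((1 XOR NOT 1) XOR (0 IMPLIES (NOT 0 XOR 0))) -> 0
  row 7 [0111]: ((1 XOR NOT 1) XOR (1 IMPLIES (NOT 0 XOR 1))) -> 1
  row 8 [1000]: ((0 XOR NOT 0) XOR (0 IMPLIES (NOT 1 XOR 0))) -> 0
  row 9 [1001]: ((0 XOR NOT 0) XOR (1 IMPLIES (NOT 1 XOR 1))) -> 0
  row 10 [1010]: ((0 XOR NOT 1) XOR (0 IMPLIES (NOT 1 XOR 0))) -> 1
  row 11 [1011]: ((0 XOR NOT 1) XOR (1 IMPLIES (NOT 1 XOR 1))) -> 1
  row 12 [1100]: ((1 XOR NOT 0) XOR (0 IMPLIES (NOT 1 XOR 0))) -> 1
  row 13 [1101]: ((1 XOR NOT 0) XOR (1 IMPLIES (NOT 1 XOR 1))) -> 1
  row 14 [1110]: ((1 XOR NOT 1) XOR (0 IMPLIES (NOT 1 XOR 0))) -> 0
  row 15 [1111]: ((1 XOR NOT 1) XOR (1 IMPLIES (NOT 1 XOR 1))) -> 0
Full result column, 4 rows per line (P1,P2 fixed per line; P3,P4 runs 00..11 left to right):
  rows 0-3 [P1,P2=00]: 0110  = hex 6
  rows 4-7 [P1,P2=01]: 1001  = hex 9
  rows 8-11 [P1,P2=10]: 0011  = hex 3
  rows 12-15 [P1,P2=11]: 1100  = hex C
Output column (row 0 .. row 15) = 0110100100111100
Output column grouped in 4s = 0110 1001 0011 1100 = 0x693C
Convert to decimal digit by digit (value = value*16 + digit):
  6 -> 6
  6*16 + 9 = 105
  105*16 + 3 = 1683
  1683*16 + 12 (C) = 26940
Decimal = 26940

26940


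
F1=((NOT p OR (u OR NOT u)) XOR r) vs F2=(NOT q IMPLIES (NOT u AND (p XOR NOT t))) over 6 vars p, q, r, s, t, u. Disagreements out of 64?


F1 = ((NOT p OR (u OR NOT u)) XOR r)
F2 = (NOT q IMPLIES (NOT u AND (p XOR NOT t)))
Evaluate both on each of 64 rows (bits = p,q,r,s,t,u):
  row 0 [000000]: F1=1 F2=1 -> 0
  row 1 [000001]: F1=1 F2=0 (differ) -> 1
  row 2 [000010]: F1=1 F2=0 (differ) -> 1
  row 3 [000011]: F1=1 F2=0 (differ) -> 1
  row 4 [000100]: F1=1 F2=1 -> 0
  (every remaining row is evaluated the same way; all 64 results are listed next)
Full result column, 8 rows per line (p,q,r fixed per line; s,t,u runs 000..111 left to right):
  rows 0-7 [p,q,r=000]: 01110111  (ones: 6)
  rows 8-15 [p,q,r=001]: 10001000  (ones: 2)
  rows 16-23 [p,q,r=010]: 00000000  (ones: 0)
  rows 24-31 [p,q,r=011]: 11111111  (ones: 8)
  rows 32-39 [p,q,r=100]: 11011101  (ones: 6)
  rows 40-47 [p,q,r=101]: 00100010  (ones: 2)
  rows 48-55 [p,q,r=110]: 00000000  (ones: 0)
  rows 56-63 [p,q,r=111]: 11111111  (ones: 8)
Disagreements = 6+2+0+8+6+2+0+8 = 32

32


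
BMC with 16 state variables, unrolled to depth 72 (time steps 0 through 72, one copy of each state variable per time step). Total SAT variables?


BMC unrolls to depth k, creating one copy of each state var for steps 0..k.
Step count = 72 + 1 = 73 (steps 0 through 72)
Vars per step = 16
Total = 16 * 73 = 1168

1168


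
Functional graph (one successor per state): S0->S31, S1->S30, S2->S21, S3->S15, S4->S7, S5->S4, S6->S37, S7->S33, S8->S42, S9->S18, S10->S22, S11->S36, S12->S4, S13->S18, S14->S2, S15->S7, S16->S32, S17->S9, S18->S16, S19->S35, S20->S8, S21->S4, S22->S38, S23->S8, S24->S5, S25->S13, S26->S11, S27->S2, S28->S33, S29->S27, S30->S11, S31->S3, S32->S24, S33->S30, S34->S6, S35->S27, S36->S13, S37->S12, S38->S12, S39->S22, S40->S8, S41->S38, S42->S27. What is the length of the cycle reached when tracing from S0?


Trace from S0 until a state repeats:
  S0 -> S31 -> S3 -> S15 -> S7 -> S33 -> S30 -> S11 -> S36 -> S13 -> S18 -> S16 -> S32 -> S24 -> S5 -> S4 -> S7
S7 first seen at step 4, revisited at step 16.
Cycle length = 16 - 4 = 12

12


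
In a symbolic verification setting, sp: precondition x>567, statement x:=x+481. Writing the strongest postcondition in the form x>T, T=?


Formula: sp(P, x:=E) = exists old_x. (x = E[old_x/x]) AND P[old_x/x] (old_x is the value of x before the assignment; eliminate old_x by solving x = E[old_x/x] for old_x)
Step 1: Precondition P: x>567, i.e. old_x > 567
Step 2: Assignment gives x = old_x + 481, so old_x = x - 481
Step 3: Substitute into P: x - 481 > 567
Step 4: Simplify: x > 567+481 = 1048

1048


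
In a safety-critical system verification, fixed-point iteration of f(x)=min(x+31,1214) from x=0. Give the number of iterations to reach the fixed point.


Step 1: x=0, cap=1214, increment=31
Step 2: x grows by 31 each step until capped at 1214; fixed point is x=1214
Step 3: iterations = ceil(1214/31) = 40

40


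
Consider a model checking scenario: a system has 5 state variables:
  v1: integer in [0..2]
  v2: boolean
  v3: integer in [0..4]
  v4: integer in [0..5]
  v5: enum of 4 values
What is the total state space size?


State space = product of domain sizes of all variables.
Domain sizes:
  v1 (integer in [0..2]): 3
  v2 (boolean): 2
  v3 (integer in [0..4]): 5
  v4 (integer in [0..5]): 6
  v5 (enum of 4 values): 4
Product = 3 * 2 * 5 * 6 * 4 = 720

720


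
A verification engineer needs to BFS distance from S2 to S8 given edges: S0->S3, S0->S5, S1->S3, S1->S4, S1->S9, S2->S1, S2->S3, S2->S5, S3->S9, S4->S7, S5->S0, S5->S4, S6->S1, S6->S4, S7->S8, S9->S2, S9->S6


BFS layer-by-layer from S2:
  dist 0: {S2}
  dist 1: {S1, S3, S5}
  dist 2: {S0, S4, S9}
  dist 3: {S6, S7}
  dist 4: {S8}
  -> S8 reached at distance 4
Shortest path length = 4

4


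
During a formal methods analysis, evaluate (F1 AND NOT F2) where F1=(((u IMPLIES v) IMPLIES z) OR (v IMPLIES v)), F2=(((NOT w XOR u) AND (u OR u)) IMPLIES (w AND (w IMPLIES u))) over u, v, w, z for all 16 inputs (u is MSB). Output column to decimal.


F1 = (((u IMPLIES v) IMPLIES z) OR (v IMPLIES v))
F2 = (((NOT w XOR u) AND (u OR u)) IMPLIES (w AND (w IMPLIES u)))
Counterexample to F1=>F2 is where F1=1 and F2=0.
Evaluate each row (bits = u,v,w,z, MSB first):
  row 0 [0000]: F1=1 F2=1 -> F1&~F2 -> 0
  row 1 [0001]: F1=1 F2=1 -> F1&~F2 -> 0
  row 2 [0010]: F1=1 F2=1 -> F1&~F2 -> 0
  row 3 [0011]: F1=1 F2=1 -> F1&~F2 -> 0
  row 4 [0100]: F1=1 F2=1 -> F1&~F2 -> 0
  row 5 [0101]: F1=1 F2=1 -> F1&~F2 -> 0
  row 6 [0110]: F1=1 F2=1 -> F1&~F2 -> 0
  row 7 [0111]: F1=1 F2=1 -> F1&~F2 -> 0
  row 8 [1000]: F1=1 F2=1 -> F1&~F2 -> 0
  row 9 [1001]: F1=1 F2=1 -> F1&~F2 -> 0
  row 10 [1010]: F1=1 F2=1 -> F1&~F2 -> 0
  row 11 [1011]: F1=1 F2=1 -> F1&~F2 -> 0
  row 12 [1100]: F1=1 F2=1 -> F1&~F2 -> 0
  row 13 [1101]: F1=1 F2=1 -> F1&~F2 -> 0
  row 14 [1110]: F1=1 F2=1 -> F1&~F2 -> 0
  row 15 [1111]: F1=1 F2=1 -> F1&~F2 -> 0
Full result column, 4 rows per line (u,v fixed per line; w,z runs 00..11 left to right):
  rows 0-3 [u,v=00]: 0000  = hex 0
  rows 4-7 [u,v=01]: 0000  = hex 0
  rows 8-11 [u,v=10]: 0000  = hex 0
  rows 12-15 [u,v=11]: 0000  = hex 0
Counterexample vector (row 0 .. row 15) = 0000000000000000
Output column grouped in 4s = 0000 0000 0000 0000 = 0x0000
Convert to decimal digit by digit (value = value*16 + digit):
  0 -> 0
  0*16 + 0 = 0
  0*16 + 0 = 0
  0*16 + 0 = 0
Decimal = 0

0


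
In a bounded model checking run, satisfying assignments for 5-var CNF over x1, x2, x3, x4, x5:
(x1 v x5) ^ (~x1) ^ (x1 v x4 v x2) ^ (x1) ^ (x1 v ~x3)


CNF with 5 clauses over 5 vars (32 assignments).
An assignment satisfies CNF iff every clause has >=1 true literal.
Check each row (bits = x1,x2,x3,x4,x5; clause T/F shown):
  row 0 [00000]: clauses=FTFFT -> 0
  row 1 [00001]: clauses=TTFFT -> 0
  row 2 [00010]: clauses=FTTFT -> 0
  row 3 [00011]: clauses=TTTFT -> 0
  row 4 [00100]: clauses=FTFFF -> 0
  row 5 [00101]: clauses=TTFFF -> 0
  row 6 [00110]: clauses=FTTFF -> 0
  row 7 [00111]: clauses=TTTFF -> 0
  row 8 [01000]: clauses=FTTFT -> 0
  row 9 [01001]: clauses=TTTFT -> 0
  row 10 [01010]: clauses=FTTFT -> 0
  row 11 [01011]: clauses=TTTFT -> 0
  row 12 [01100]: clauses=FTTFF -> 0
  row 13 [01101]: clauses=TTTFF -> 0
  row 14 [01110]: clauses=FTTFF -> 0
  row 15 [01111]: clauses=TTTFF -> 0
  row 16 [10000]: clauses=TFTTT -> 0
  row 17 [10001]: clauses=TFTTT -> 0
  row 18 [10010]: clauses=TFTTT -> 0
  row 19 [10011]: clauses=TFTTT -> 0
  row 20 [10100]: clauses=TFTTT -> 0
  row 21 [10101]: clauses=TFTTT -> 0
  row 22 [10110]: clauses=TFTTT -> 0
  row 23 [10111]: clauses=TFTTT -> 0
  row 24 [11000]: clauses=TFTTT -> 0
  row 25 [11001]: clauses=TFTTT -> 0
  row 26 [11010]: clauses=TFTTT -> 0
  row 27 [11011]: clauses=TFTTT -> 0
  row 28 [11100]: clauses=TFTTT -> 0
  row 29 [11101]: clauses=TFTTT -> 0
  row 30 [11110]: clauses=TFTTT -> 0
  row 31 [11111]: clauses=TFTTT -> 0
Full result column, 8 rows per line (x1,x2 fixed per line; x3,x4,x5 runs 000..111 left to right):
  rows 0-7 [x1,x2=00]: 00000000  (ones: 0)
  rows 8-15 [x1,x2=01]: 00000000  (ones: 0)
  rows 16-23 [x1,x2=10]: 00000000  (ones: 0)
  rows 24-31 [x1,x2=11]: 00000000  (ones: 0)
Satisfying assignments = 0+0+0+0 = 0

0


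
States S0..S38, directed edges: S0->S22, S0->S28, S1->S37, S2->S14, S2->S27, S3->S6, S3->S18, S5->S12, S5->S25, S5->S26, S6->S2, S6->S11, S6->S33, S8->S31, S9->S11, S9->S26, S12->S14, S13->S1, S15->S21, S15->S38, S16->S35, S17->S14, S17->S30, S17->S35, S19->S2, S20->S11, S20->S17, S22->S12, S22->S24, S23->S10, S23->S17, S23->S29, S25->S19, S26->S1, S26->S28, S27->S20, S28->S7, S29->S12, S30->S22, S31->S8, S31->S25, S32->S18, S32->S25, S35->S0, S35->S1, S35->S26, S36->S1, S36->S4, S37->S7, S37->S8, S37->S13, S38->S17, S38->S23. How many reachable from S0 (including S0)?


BFS from S0:
  layer 0: {S0}
  layer 1: {S22, S28}
  layer 2: {S7, S12, S24}
  layer 3: {S14}
Reachable set: {S0, S7, S12, S14, S22, S24, S28}
Count = 7

7


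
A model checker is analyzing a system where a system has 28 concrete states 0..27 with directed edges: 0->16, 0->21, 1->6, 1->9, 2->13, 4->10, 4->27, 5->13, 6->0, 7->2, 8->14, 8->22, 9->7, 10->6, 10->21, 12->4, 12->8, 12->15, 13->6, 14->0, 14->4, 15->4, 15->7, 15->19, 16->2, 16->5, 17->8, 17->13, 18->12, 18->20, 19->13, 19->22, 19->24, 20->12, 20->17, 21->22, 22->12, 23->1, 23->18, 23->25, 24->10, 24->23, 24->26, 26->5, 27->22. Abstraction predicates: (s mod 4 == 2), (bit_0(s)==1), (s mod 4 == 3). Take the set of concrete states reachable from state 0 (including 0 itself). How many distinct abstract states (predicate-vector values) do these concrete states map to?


BFS from 0:
Concrete reachable: {0, 1, 2, 4, 5, 6, 7, 8, 9, 10, 12, 13, 14, 15, 16, 17, 18, 19, 20, 21, 22, 23, 24, 25, 26, 27}
Abstract via predicates (s mod 4 == 2), (bit_0(s)==1), (s mod 4 == 3):
  (0,0,0) <- {0, 4, 8, 12, 16, 20, 24}
  (0,1,0) <- {1, 5, 9, 13, 17, 21, 25}
  (0,1,1) <- {7, 15, 19, 23, 27}
  (1,0,0) <- {2, 6, 10, 14, 18, 22, 26}
Distinct abstract states = 4

4


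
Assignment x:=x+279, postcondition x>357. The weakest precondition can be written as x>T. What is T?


Formula: wp(x:=E, P) = P[E/x] (substitute E for x in postcondition)
Step 1: Postcondition: x>357
Step 2: Substitute x+279 for x: x+279>357
Step 3: Solve for x: x > 357-279 = 78

78


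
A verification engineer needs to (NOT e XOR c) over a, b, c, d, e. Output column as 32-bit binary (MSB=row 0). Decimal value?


Formula: (NOT e XOR c) over a, b, c, d, e (32 rows)
Evaluate each row (bits = a,b,c,d,e, MSB first):
  row 0 [00000]: (NOT 0 XOR 0) -> 1
  row 1 [00001]: (NOT 1 XOR 0) -> 0
  row 2 [00010]: (NOT 0 XOR 0) -> 1
  row 3 [00011]: (NOT 1 XOR 0) -> 0
  row 4 [00100]: (NOT 0 XOR 1) -> 0
  row 5 [00101]: (NOT 1 XOR 1) -> 1
  row 6 [00110]: (NOT 0 XOR 1) -> 0
  row 7 [00111]: (NOT 1 XOR 1) -> 1
  row 8 [01000]: (NOT 0 XOR 0) -> 1
  row 9 [01001]: (NOT 1 XOR 0) -> 0
  row 10 [01010]: (NOT 0 XOR 0) -> 1
  row 11 [01011]: (NOT 1 XOR 0) -> 0
  row 12 [01100]: (NOT 0 XOR 1) -> 0
  row 13 [01101]: (NOT 1 XOR 1) -> 1
  row 14 [01110]: (NOT 0 XOR 1) -> 0
  row 15 [01111]: (NOT 1 XOR 1) -> 1
  row 16 [10000]: (NOT 0 XOR 0) -> 1
  row 17 [10001]: (NOT 1 XOR 0) -> 0
  row 18 [10010]: (NOT 0 XOR 0) -> 1
  row 19 [10011]: (NOT 1 XOR 0) -> 0
  row 20 [10100]: (NOT 0 XOR 1) -> 0
  row 21 [10101]: (NOT 1 XOR 1) -> 1
  row 22 [10110]: (NOT 0 XOR 1) -> 0
  row 23 [10111]: (NOT 1 XOR 1) -> 1
  row 24 [11000]: (NOT 0 XOR 0) -> 1
  row 25 [11001]: (NOT 1 XOR 0) -> 0
  row 26 [11010]: (NOT 0 XOR 0) -> 1
  row 27 [11011]: (NOT 1 XOR 0) -> 0
  row 28 [11100]: (NOT 0 XOR 1) -> 0
  row 29 [11101]: (NOT 1 XOR 1) -> 1
  row 30 [11110]: (NOT 0 XOR 1) -> 0
  row 31 [11111]: (NOT 1 XOR 1) -> 1
Full result column, 4 rows per line (a,b,c fixed per line; d,e runs 00..11 left to right):
  rows 0-3 [a,b,c=000]: 1010  = hex A
  rows 4-7 [a,b,c=001]: 0101  = hex 5
  rows 8-11 [a,b,c=010]: 1010  = hex A
  rows 12-15 [a,b,c=011]: 0101  = hex 5
  rows 16-19 [a,b,c=100]: 1010  = hex A
  rows 20-23 [a,b,c=101]: 0101  = hex 5
  rows 24-27 [a,b,c=110]: 1010  = hex A
  rows 28-31 [a,b,c=111]: 0101  = hex 5
Output column (row 0 .. row 31) = 10100101101001011010010110100101
Output column grouped in 4s = 1010 0101 1010 0101 1010 0101 1010 0101 = 0xA5A5A5A5
Convert to decimal digit by digit (value = value*16 + digit):
  A -> 10
  10*16 + 5 = 165
  165*16 + 10 (A) = 2650
  2650*16 + 5 = 42405
  42405*16 + 10 (A) = 678490
  678490*16 + 5 = 10855845
  10855845*16 + 10 (A) = 173693530
  173693530*16 + 5 = 2779096485
Decimal = 2779096485

2779096485


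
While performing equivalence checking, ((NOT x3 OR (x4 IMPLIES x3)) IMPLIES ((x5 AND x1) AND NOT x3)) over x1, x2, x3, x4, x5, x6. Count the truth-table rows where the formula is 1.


Formula: ((NOT x3 OR (x4 IMPLIES x3)) IMPLIES ((x5 AND x1) AND NOT x3)) over 6 vars (64 rows)
Evaluate each row (x1, x2, x3, x4, x5, x6 as bits, MSB first):
  row 0 [000000]: ((NOT 0 OR (0 IMPLIES 0)) IMPLIES ((0 AND 0) AND NOT 0)) -> 0
  row 1 [000001]: ((NOT 0 OR (0 IMPLIES 0)) IMPLIES ((0 AND 0) AND NOT 0)) -> 0
  row 2 [000010]: ((NOT 0 OR (0 IMPLIES 0)) IMPLIES ((1 AND 0) AND NOT 0)) -> 0
  row 3 [000011]: ((NOT 0 OR (0 IMPLIES 0)) IMPLIES ((1 AND 0) AND NOT 0)) -> 0
  row 4 [000100]: ((NOT 0 OR (1 IMPLIES 0)) IMPLIES ((0 AND 0) AND NOT 0)) -> 0
  (every remaining row is evaluated the same way; all 64 results are listed next)
Full result column, 8 rows per line (x1,x2,x3 fixed per line; x4,x5,x6 runs 000..111 left to right):
  rows 0-7 [x1,x2,x3=000]: 00000000  (ones: 0)
  rows 8-15 [x1,x2,x3=001]: 00000000  (ones: 0)
  rows 16-23 [x1,x2,x3=010]: 00000000  (ones: 0)
  rows 24-31 [x1,x2,x3=011]: 00000000  (ones: 0)
  rows 32-39 [x1,x2,x3=100]: 00110011  (ones: 4)
  rows 40-47 [x1,x2,x3=101]: 00000000  (ones: 0)
  rows 48-55 [x1,x2,x3=110]: 00110011  (ones: 4)
  rows 56-63 [x1,x2,x3=111]: 00000000  (ones: 0)
Count of 1-rows = 0+0+0+0+4+0+4+0 = 8

8


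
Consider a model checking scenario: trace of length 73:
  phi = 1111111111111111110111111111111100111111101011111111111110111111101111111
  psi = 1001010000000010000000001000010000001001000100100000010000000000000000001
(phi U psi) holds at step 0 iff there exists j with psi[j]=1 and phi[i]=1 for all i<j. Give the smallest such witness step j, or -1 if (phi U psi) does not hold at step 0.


(phi U psi) at 0: need smallest j with psi[j]=1 and phi[i]=1 for all i in [0,j).
Scan from step 0:
  step 0: psi=1 and phi held for [0,0) -> witness found
Witness step = 0

0


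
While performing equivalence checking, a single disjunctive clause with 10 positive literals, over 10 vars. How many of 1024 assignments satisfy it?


Step 1: Total=2^10=1024
Step 2: Unsat when all 10 false: 2^0=1
Step 3: Sat=1024-1=1023

1023


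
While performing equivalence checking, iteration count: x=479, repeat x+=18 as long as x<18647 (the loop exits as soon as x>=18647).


Step 1: x goes from 479 toward 18647 by 18; the body runs while x<18647, so iterations = ceil((bound-start)/step)
Step 2: Distance=18168
Step 3: ceil(18168/18)=1010

1010


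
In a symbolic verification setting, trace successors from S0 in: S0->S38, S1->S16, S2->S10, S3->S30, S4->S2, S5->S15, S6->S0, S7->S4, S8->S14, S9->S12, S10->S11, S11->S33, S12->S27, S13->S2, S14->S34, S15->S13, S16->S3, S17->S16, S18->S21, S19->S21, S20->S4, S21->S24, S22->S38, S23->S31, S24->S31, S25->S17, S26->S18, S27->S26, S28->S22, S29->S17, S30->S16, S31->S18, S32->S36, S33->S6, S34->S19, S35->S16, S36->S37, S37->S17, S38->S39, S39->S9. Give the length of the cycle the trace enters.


Trace from S0 until a state repeats:
  S0 -> S38 -> S39 -> S9 -> S12 -> S27 -> S26 -> S18 -> S21 -> S24 -> S31 -> S18
S18 first seen at step 7, revisited at step 11.
Cycle length = 11 - 7 = 4

4


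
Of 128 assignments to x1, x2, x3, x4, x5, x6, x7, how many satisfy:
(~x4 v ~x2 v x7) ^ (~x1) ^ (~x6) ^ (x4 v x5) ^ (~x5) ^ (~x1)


CNF with 6 clauses over 7 vars (128 assignments).
An assignment satisfies CNF iff every clause has >=1 true literal.
Check each row (bits = x1,x2,x3,x4,x5,x6,x7; clause T/F shown):
  row 0 [0000000]: clauses=TTTFTT -> 0
  row 1 [0000001]: clauses=TTTFTT -> 0
  row 2 [0000010]: clauses=TTFFTT -> 0
  row 3 [0000011]: clauses=TTFFTT -> 0
  row 4 [0000100]: clauses=TTTTFT -> 0
  (every remaining row is evaluated the same way; all 128 results are listed next)
Full result column, 8 rows per line (x1,x2,x3,x4 fixed per line; x5,x6,x7 runs 000..111 left to right):
  rows 0-7 [x1,x2,x3,x4=0000]: 00000000  (ones: 0)
  rows 8-15 [x1,x2,x3,x4=0001]: 11000000  (ones: 2)
  rows 16-23 [x1,x2,x3,x4=0010]: 00000000  (ones: 0)
  rows 24-31 [x1,x2,x3,x4=0011]: 11000000  (ones: 2)
  rows 32-39 [x1,x2,x3,x4=0100]: 00000000  (ones: 0)
  rows 40-47 [x1,x2,x3,x4=0101]: 01000000  (ones: 1)
  rows 48-55 [x1,x2,x3,x4=0110]: 00000000  (ones: 0)
  rows 56-63 [x1,x2,x3,x4=0111]: 01000000  (ones: 1)
  rows 64-71 [x1,x2,x3,x4=1000]: 00000000  (ones: 0)
  rows 72-79 [x1,x2,x3,x4=1001]: 00000000  (ones: 0)
  rows 80-87 [x1,x2,x3,x4=1010]: 00000000  (ones: 0)
  rows 88-95 [x1,x2,x3,x4=1011]: 00000000  (ones: 0)
  rows 96-103 [x1,x2,x3,x4=1100]: 00000000  (ones: 0)
  rows 104-111 [x1,x2,x3,x4=1101]: 00000000  (ones: 0)
  rows 112-119 [x1,x2,x3,x4=1110]: 00000000  (ones: 0)
  rows 120-127 [x1,x2,x3,x4=1111]: 00000000  (ones: 0)
Satisfying assignments = 0+2+0+2+0+1+0+1+0+0+0+0+0+0+0+0 = 6

6


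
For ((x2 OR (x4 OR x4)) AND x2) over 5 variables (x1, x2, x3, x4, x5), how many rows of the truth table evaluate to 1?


Formula: ((x2 OR (x4 OR x4)) AND x2) over 5 vars (32 rows)
Evaluate each row (x1, x2, x3, x4, x5 as bits, MSB first):
  row 0 [00000]: ((0 OR (0 OR 0)) AND 0) -> 0
  row 1 [00001]: ((0 OR (0 OR 0)) AND 0) -> 0
  row 2 [00010]: ((0 OR (1 OR 1)) AND 0) -> 0
  row 3 [00011]: ((0 OR (1 OR 1)) AND 0) -> 0
  row 4 [00100]: ((0 OR (0 OR 0)) AND 0) -> 0
  row 5 [00101]: ((0 OR (0 OR 0)) AND 0) -> 0
  row 6 [00110]: ((0 OR (1 OR 1)) AND 0) -> 0
  row 7 [00111]: ((0 OR (1 OR 1)) AND 0) -> 0
  row 8 [01000]: ((1 OR (0 OR 0)) AND 1) -> 1
  row 9 [01001]: ((1 OR (0 OR 0)) AND 1) -> 1
  row 10 [01010]: ((1 OR (1 OR 1)) AND 1) -> 1
  row 11 [01011]: ((1 OR (1 OR 1)) AND 1) -> 1
  row 12 [01100]: ((1 OR (0 OR 0)) AND 1) -> 1
  row 13 [01101]: ((1 OR (0 OR 0)) AND 1) -> 1
  row 14 [01110]: ((1 OR (1 OR 1)) AND 1) -> 1
  row 15 [01111]: ((1 OR (1 OR 1)) AND 1) -> 1
  row 16 [10000]: ((0 OR (0 OR 0)) AND 0) -> 0
  row 17 [10001]: ((0 OR (0 OR 0)) AND 0) -> 0
  row 18 [10010]: ((0 OR (1 OR 1)) AND 0) -> 0
  row 19 [10011]: ((0 OR (1 OR 1)) AND 0) -> 0
  row 20 [10100]: ((0 OR (0 OR 0)) AND 0) -> 0
  row 21 [10101]: ((0 OR (0 OR 0)) AND 0) -> 0
  row 22 [10110]: ((0 OR (1 OR 1)) AND 0) -> 0
  row 23 [10111]: ((0 OR (1 OR 1)) AND 0) -> 0
  row 24 [11000]: ((1 OR (0 OR 0)) AND 1) -> 1
  row 25 [11001]: ((1 OR (0 OR 0)) AND 1) -> 1
  row 26 [11010]: ((1 OR (1 OR 1)) AND 1) -> 1
  row 27 [11011]: ((1 OR (1 OR 1)) AND 1) -> 1
  row 28 [11100]: ((1 OR (0 OR 0)) AND 1) -> 1
  row 29 [11101]: ((1 OR (0 OR 0)) AND 1) -> 1
  row 30 [11110]: ((1 OR (1 OR 1)) AND 1) -> 1
  row 31 [11111]: ((1 OR (1 OR 1)) AND 1) -> 1
Full result column, 8 rows per line (x1,x2 fixed per line; x3,x4,x5 runs 000..111 left to right):
  rows 0-7 [x1,x2=00]: 00000000  (ones: 0)
  rows 8-15 [x1,x2=01]: 11111111  (ones: 8)
  rows 16-23 [x1,x2=10]: 00000000  (ones: 0)
  rows 24-31 [x1,x2=11]: 11111111  (ones: 8)
Count of 1-rows = 0+8+0+8 = 16

16


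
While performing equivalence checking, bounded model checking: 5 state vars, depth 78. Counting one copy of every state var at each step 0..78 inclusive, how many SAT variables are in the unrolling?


BMC unrolls to depth k, creating one copy of each state var for steps 0..k.
Step count = 78 + 1 = 79 (steps 0 through 78)
Vars per step = 5
Total = 5 * 79 = 395

395


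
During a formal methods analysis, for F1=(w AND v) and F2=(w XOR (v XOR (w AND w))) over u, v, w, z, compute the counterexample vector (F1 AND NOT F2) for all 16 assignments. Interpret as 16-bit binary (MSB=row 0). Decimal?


F1 = (w AND v)
F2 = (w XOR (v XOR (w AND w)))
Counterexample to F1=>F2 is where F1=1 and F2=0.
Evaluate each row (bits = u,v,w,z, MSB first):
  row 0 [0000]: F1=0 F2=0 -> F1&~F2 -> 0
  row 1 [0001]: F1=0 F2=0 -> F1&~F2 -> 0
  row 2 [0010]: F1=0 F2=0 -> F1&~F2 -> 0
  row 3 [0011]: F1=0 F2=0 -> F1&~F2 -> 0
  row 4 [0100]: F1=0 F2=1 -> F1&~F2 -> 0
  row 5 [0101]: F1=0 F2=1 -> F1&~F2 -> 0
  row 6 [0110]: F1=1 F2=1 -> F1&~F2 -> 0
  row 7 [0111]: F1=1 F2=1 -> F1&~F2 -> 0
  row 8 [1000]: F1=0 F2=0 -> F1&~F2 -> 0
  row 9 [1001]: F1=0 F2=0 -> F1&~F2 -> 0
  row 10 [1010]: F1=0 F2=0 -> F1&~F2 -> 0
  row 11 [1011]: F1=0 F2=0 -> F1&~F2 -> 0
  row 12 [1100]: F1=0 F2=1 -> F1&~F2 -> 0
  row 13 [1101]: F1=0 F2=1 -> F1&~F2 -> 0
  row 14 [1110]: F1=1 F2=1 -> F1&~F2 -> 0
  row 15 [1111]: F1=1 F2=1 -> F1&~F2 -> 0
Full result column, 4 rows per line (u,v fixed per line; w,z runs 00..11 left to right):
  rows 0-3 [u,v=00]: 0000  = hex 0
  rows 4-7 [u,v=01]: 0000  = hex 0
  rows 8-11 [u,v=10]: 0000  = hex 0
  rows 12-15 [u,v=11]: 0000  = hex 0
Counterexample vector (row 0 .. row 15) = 0000000000000000
Output column grouped in 4s = 0000 0000 0000 0000 = 0x0000
Convert to decimal digit by digit (value = value*16 + digit):
  0 -> 0
  0*16 + 0 = 0
  0*16 + 0 = 0
  0*16 + 0 = 0
Decimal = 0

0


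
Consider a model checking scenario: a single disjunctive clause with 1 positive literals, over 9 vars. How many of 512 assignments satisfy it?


Step 1: Total=2^9=512
Step 2: Unsat when all 1 false: 2^8=256
Step 3: Sat=512-256=256

256


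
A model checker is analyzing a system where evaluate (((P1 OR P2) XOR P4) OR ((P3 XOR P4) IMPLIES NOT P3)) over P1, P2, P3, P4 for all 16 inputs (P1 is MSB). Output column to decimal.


Formula: (((P1 OR P2) XOR P4) OR ((P3 XOR P4) IMPLIES NOT P3)) over P1, P2, P3, P4 (16 rows)
Evaluate each row (bits = P1,P2,P3,P4, MSB first):
  row 0 [0000]: (((0 OR 0) XOR 0) OR ((0 XOR 0) IMPLIES NOT 0)) -> 1
  row 1 [0001]: (((0 OR 0) XOR 1) OR ((0 XOR 1) IMPLIES NOT 0)) -> 1
  row 2 [0010]: (((0 OR 0) XOR 0) OR ((1 XOR 0) IMPLIES NOT 1)) -> 0
  row 3 [0011]: (((0 OR 0) XOR 1) OR ((1 XOR 1) IMPLIES NOT 1)) -> 1
  row 4 [0100]: (((0 OR 1) XOR 0) OR ((0 XOR 0) IMPLIES NOT 0)) -> 1
  row 5 [0101]: (((0 OR 1) XOR 1) OR ((0 XOR 1) IMPLIES NOT 0)) -> 1
  row 6 [0110]: (((0 OR 1) XOR 0) OR ((1 XOR 0) IMPLIES NOT 1)) -> 1
  row 7 [0111]: (((0 OR 1) XOR 1) OR ((1 XOR 1) IMPLIES NOT 1)) -> 1
  row 8 [1000]: (((1 OR 0) XOR 0) OR ((0 XOR 0) IMPLIES NOT 0)) -> 1
  row 9 [1001]: (((1 OR 0) XOR 1) OR ((0 XOR 1) IMPLIES NOT 0)) -> 1
  row 10 [1010]: (((1 OR 0) XOR 0) OR ((1 XOR 0) IMPLIES NOT 1)) -> 1
  row 11 [1011]: (((1 OR 0) XOR 1) OR ((1 XOR 1) IMPLIES NOT 1)) -> 1
  row 12 [1100]: (((1 OR 1) XOR 0) OR ((0 XOR 0) IMPLIES NOT 0)) -> 1
  row 13 [1101]: (((1 OR 1) XOR 1) OR ((0 XOR 1) IMPLIES NOT 0)) -> 1
  row 14 [1110]: (((1 OR 1) XOR 0) OR ((1 XOR 0) IMPLIES NOT 1)) -> 1
  row 15 [1111]: (((1 OR 1) XOR 1) OR ((1 XOR 1) IMPLIES NOT 1)) -> 1
Full result column, 4 rows per line (P1,P2 fixed per line; P3,P4 runs 00..11 left to right):
  rows 0-3 [P1,P2=00]: 1101  = hex D
  rows 4-7 [P1,P2=01]: 1111  = hex F
  rows 8-11 [P1,P2=10]: 1111  = hex F
  rows 12-15 [P1,P2=11]: 1111  = hex F
Output column (row 0 .. row 15) = 1101111111111111
Output column grouped in 4s = 1101 1111 1111 1111 = 0xDFFF
Convert to decimal digit by digit (value = value*16 + digit):
  D -> 13
  13*16 + 15 (F) = 223
  223*16 + 15 (F) = 3583
  3583*16 + 15 (F) = 57343
Decimal = 57343

57343


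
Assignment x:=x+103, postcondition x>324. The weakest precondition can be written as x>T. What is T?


Formula: wp(x:=E, P) = P[E/x] (substitute E for x in postcondition)
Step 1: Postcondition: x>324
Step 2: Substitute x+103 for x: x+103>324
Step 3: Solve for x: x > 324-103 = 221

221


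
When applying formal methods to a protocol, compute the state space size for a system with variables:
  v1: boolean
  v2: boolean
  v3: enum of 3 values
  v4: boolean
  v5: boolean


State space = product of domain sizes of all variables.
Domain sizes:
  v1 (boolean): 2
  v2 (boolean): 2
  v3 (enum of 3 values): 3
  v4 (boolean): 2
  v5 (boolean): 2
Product = 2 * 2 * 3 * 2 * 2 = 48

48


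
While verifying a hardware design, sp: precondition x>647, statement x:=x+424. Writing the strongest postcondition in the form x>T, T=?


Formula: sp(P, x:=E) = exists old_x. (x = E[old_x/x]) AND P[old_x/x] (old_x is the value of x before the assignment; eliminate old_x by solving x = E[old_x/x] for old_x)
Step 1: Precondition P: x>647, i.e. old_x > 647
Step 2: Assignment gives x = old_x + 424, so old_x = x - 424
Step 3: Substitute into P: x - 424 > 647
Step 4: Simplify: x > 647+424 = 1071

1071


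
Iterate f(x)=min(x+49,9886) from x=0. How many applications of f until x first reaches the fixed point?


Step 1: x=0, cap=9886, increment=49
Step 2: x grows by 49 each step until capped at 9886; fixed point is x=9886
Step 3: iterations = ceil(9886/49) = 202

202


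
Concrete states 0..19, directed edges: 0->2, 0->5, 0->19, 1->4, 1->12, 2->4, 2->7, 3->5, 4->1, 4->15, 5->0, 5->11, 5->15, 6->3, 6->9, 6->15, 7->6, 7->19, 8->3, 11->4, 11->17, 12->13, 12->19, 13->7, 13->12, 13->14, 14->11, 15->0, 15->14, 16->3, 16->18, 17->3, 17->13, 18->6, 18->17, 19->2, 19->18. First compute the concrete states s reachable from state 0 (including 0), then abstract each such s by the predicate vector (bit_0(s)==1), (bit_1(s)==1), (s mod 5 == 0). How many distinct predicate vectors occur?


BFS from 0:
Concrete reachable: {0, 1, 2, 3, 4, 5, 6, 7, 9, 11, 12, 13, 14, 15, 17, 18, 19}
Abstract via predicates (bit_0(s)==1), (bit_1(s)==1), (s mod 5 == 0):
  (0,0,0) <- {4, 12}
  (0,0,1) <- {0}
  (0,1,0) <- {2, 6, 14, 18}
  (1,0,0) <- {1, 9, 13, 17}
  (1,0,1) <- {5}
  (1,1,0) <- {3, 7, 11, 19}
  (1,1,1) <- {15}
Distinct abstract states = 7

7


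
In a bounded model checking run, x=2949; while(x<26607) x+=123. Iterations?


Step 1: x goes from 2949 toward 26607 by 123; the body runs while x<26607, so iterations = ceil((bound-start)/step)
Step 2: Distance=23658
Step 3: ceil(23658/123)=193

193


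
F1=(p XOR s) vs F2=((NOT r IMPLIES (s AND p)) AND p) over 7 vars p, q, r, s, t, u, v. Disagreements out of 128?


F1 = (p XOR s)
F2 = ((NOT r IMPLIES (s AND p)) AND p)
Evaluate both on each of 128 rows (bits = p,q,r,s,t,u,v):
  row 0 [0000000]: F1=0 F2=0 -> 0
  row 1 [0000001]: F1=0 F2=0 -> 0
  row 2 [0000010]: F1=0 F2=0 -> 0
  row 3 [0000011]: F1=0 F2=0 -> 0
  row 4 [0000100]: F1=0 F2=0 -> 0
  (every remaining row is evaluated the same way; all 128 results are listed next)
Full result column, 8 rows per line (p,q,r,s fixed per line; t,u,v runs 000..111 left to right):
  rows 0-7 [p,q,r,s=0000]: 00000000  (ones: 0)
  rows 8-15 [p,q,r,s=0001]: 11111111  (ones: 8)
  rows 16-23 [p,q,r,s=0010]: 00000000  (ones: 0)
  rows 24-31 [p,q,r,s=0011]: 11111111  (ones: 8)
  rows 32-39 [p,q,r,s=0100]: 00000000  (ones: 0)
  rows 40-47 [p,q,r,s=0101]: 11111111  (ones: 8)
  rows 48-55 [p,q,r,s=0110]: 00000000  (ones: 0)
  rows 56-63 [p,q,r,s=0111]: 11111111  (ones: 8)
  rows 64-71 [p,q,r,s=1000]: 11111111  (ones: 8)
  rows 72-79 [p,q,r,s=1001]: 11111111  (ones: 8)
  rows 80-87 [p,q,r,s=1010]: 00000000  (ones: 0)
  rows 88-95 [p,q,r,s=1011]: 11111111  (ones: 8)
  rows 96-103 [p,q,r,s=1100]: 11111111  (ones: 8)
  rows 104-111 [p,q,r,s=1101]: 11111111  (ones: 8)
  rows 112-119 [p,q,r,s=1110]: 00000000  (ones: 0)
  rows 120-127 [p,q,r,s=1111]: 11111111  (ones: 8)
Disagreements = 0+8+0+8+0+8+0+8+8+8+0+8+8+8+0+8 = 80

80


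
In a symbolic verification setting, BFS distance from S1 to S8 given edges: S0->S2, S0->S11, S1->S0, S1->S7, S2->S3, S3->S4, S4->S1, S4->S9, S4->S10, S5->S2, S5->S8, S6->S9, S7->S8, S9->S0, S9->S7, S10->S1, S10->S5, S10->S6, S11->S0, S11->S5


BFS layer-by-layer from S1:
  dist 0: {S1}
  dist 1: {S0, S7}
  dist 2: {S2, S8, S11}
  -> S8 reached at distance 2
Shortest path length = 2

2


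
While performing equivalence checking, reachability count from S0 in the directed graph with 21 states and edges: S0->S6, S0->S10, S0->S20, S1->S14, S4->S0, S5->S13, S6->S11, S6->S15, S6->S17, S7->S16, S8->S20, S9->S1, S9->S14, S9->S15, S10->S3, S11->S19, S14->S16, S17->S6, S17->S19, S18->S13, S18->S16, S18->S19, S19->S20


BFS from S0:
  layer 0: {S0}
  layer 1: {S6, S10, S20}
  layer 2: {S3, S11, S15, S17}
  layer 3: {S19}
Reachable set: {S0, S3, S6, S10, S11, S15, S17, S19, S20}
Count = 9

9


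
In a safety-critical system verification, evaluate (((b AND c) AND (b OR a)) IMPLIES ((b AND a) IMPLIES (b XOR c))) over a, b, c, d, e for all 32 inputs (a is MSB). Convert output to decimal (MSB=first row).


Formula: (((b AND c) AND (b OR a)) IMPLIES ((b AND a) IMPLIES (b XOR c))) over a, b, c, d, e (32 rows)
Evaluate each row (bits = a,b,c,d,e, MSB first):
  row 0 [00000]: (((0 AND 0) AND (0 OR 0)) IMPLIES ((0 AND 0) IMPLIES (0 XOR 0))) -> 1
  row 1 [00001]: (((0 AND 0) AND (0 OR 0)) IMPLIES ((0 AND 0) IMPLIES (0 XOR 0))) -> 1
  row 2 [00010]: (((0 AND 0) AND (0 OR 0)) IMPLIES ((0 AND 0) IMPLIES (0 XOR 0))) -> 1
  row 3 [00011]: (((0 AND 0) AND (0 OR 0)) IMPLIES ((0 AND 0) IMPLIES (0 XOR 0))) -> 1
  row 4 [00100]: (((0 AND 1) AND (0 OR 0)) IMPLIES ((0 AND 0) IMPLIES (0 XOR 1))) -> 1
  row 5 [00101]: (((0 AND 1) AND (0 OR 0)) IMPLIES ((0 AND 0) IMPLIES (0 XOR 1))) -> 1
  row 6 [00110]: (((0 AND 1) AND (0 OR 0)) IMPLIES ((0 AND 0) IMPLIES (0 XOR 1))) -> 1
  row 7 [00111]: (((0 AND 1) AND (0 OR 0)) IMPLIES ((0 AND 0) IMPLIES (0 XOR 1))) -> 1
  row 8 [01000]: (((1 AND 0) AND (1 OR 0)) IMPLIES ((1 AND 0) IMPLIES (1 XOR 0))) -> 1
  row 9 [01001]: (((1 AND 0) AND (1 OR 0)) IMPLIES ((1 AND 0) IMPLIES (1 XOR 0))) -> 1
  row 10 [01010]: (((1 AND 0) AND (1 OR 0)) IMPLIES ((1 AND 0) IMPLIES (1 XOR 0))) -> 1
  row 11 [01011]: (((1 AND 0) AND (1 OR 0)) IMPLIES ((1 AND 0) IMPLIES (1 XOR 0))) -> 1
  row 12 [01100]: (((1 AND 1) AND (1 OR 0)) IMPLIES ((1 AND 0) IMPLIES (1 XOR 1))) -> 1
  row 13 [01101]: (((1 AND 1) AND (1 OR 0)) IMPLIES ((1 AND 0) IMPLIES (1 XOR 1))) -> 1
  row 14 [01110]: (((1 AND 1) AND (1 OR 0)) IMPLIES ((1 AND 0) IMPLIES (1 XOR 1))) -> 1
  row 15 [01111]: (((1 AND 1) AND (1 OR 0)) IMPLIES ((1 AND 0) IMPLIES (1 XOR 1))) -> 1
  row 16 [10000]: (((0 AND 0) AND (0 OR 1)) IMPLIES ((0 AND 1) IMPLIES (0 XOR 0))) -> 1
  row 17 [10001]: (((0 AND 0) AND (0 OR 1)) IMPLIES ((0 AND 1) IMPLIES (0 XOR 0))) -> 1
  row 18 [10010]: (((0 AND 0) AND (0 OR 1)) IMPLIES ((0 AND 1) IMPLIES (0 XOR 0))) -> 1
  row 19 [10011]: (((0 AND 0) AND (0 OR 1)) IMPLIES ((0 AND 1) IMPLIES (0 XOR 0))) -> 1
  row 20 [10100]: (((0 AND 1) AND (0 OR 1)) IMPLIES ((0 AND 1) IMPLIES (0 XOR 1))) -> 1
  row 21 [10101]: (((0 AND 1) AND (0 OR 1)) IMPLIES ((0 AND 1) IMPLIES (0 XOR 1))) -> 1
  row 22 [10110]: (((0 AND 1) AND (0 OR 1)) IMPLIES ((0 AND 1) IMPLIES (0 XOR 1))) -> 1
  row 23 [10111]: (((0 AND 1) AND (0 OR 1)) IMPLIES ((0 AND 1) IMPLIES (0 XOR 1))) -> 1
  row 24 [11000]: (((1 AND 0) AND (1 OR 1)) IMPLIES ((1 AND 1) IMPLIES (1 XOR 0))) -> 1
  row 25 [11001]: (((1 AND 0) AND (1 OR 1)) IMPLIES ((1 AND 1) IMPLIES (1 XOR 0))) -> 1
  row 26 [11010]: (((1 AND 0) AND (1 OR 1)) IMPLIES ((1 AND 1) IMPLIES (1 XOR 0))) -> 1
  row 27 [11011]: (((1 AND 0) AND (1 OR 1)) IMPLIES ((1 AND 1) IMPLIES (1 XOR 0))) -> 1
  row 28 [11100]: (((1 AND 1) AND (1 OR 1)) IMPLIES ((1 AND 1) IMPLIES (1 XOR 1))) -> 0
  row 29 [11101]: (((1 AND 1) AND (1 OR 1)) IMPLIES ((1 AND 1) IMPLIES (1 XOR 1))) -> 0
  row 30 [11110]: (((1 AND 1) AND (1 OR 1)) IMPLIES ((1 AND 1) IMPLIES (1 XOR 1))) -> 0
  row 31 [11111]: (((1 AND 1) AND (1 OR 1)) IMPLIES ((1 AND 1) IMPLIES (1 XOR 1))) -> 0
Full result column, 4 rows per line (a,b,c fixed per line; d,e runs 00..11 left to right):
  rows 0-3 [a,b,c=000]: 1111  = hex F
  rows 4-7 [a,b,c=001]: 1111  = hex F
  rows 8-11 [a,b,c=010]: 1111  = hex F
  rows 12-15 [a,b,c=011]: 1111  = hex F
  rows 16-19 [a,b,c=100]: 1111  = hex F
  rows 20-23 [a,b,c=101]: 1111  = hex F
  rows 24-27 [a,b,c=110]: 1111  = hex F
  rows 28-31 [a,b,c=111]: 0000  = hex 0
Output column (row 0 .. row 31) = 11111111111111111111111111110000
Output column grouped in 4s = 1111 1111 1111 1111 1111 1111 1111 0000 = 0xFFFFFFF0
Convert to decimal digit by digit (value = value*16 + digit):
  F -> 15
  15*16 + 15 (F) = 255
  255*16 + 15 (F) = 4095
  4095*16 + 15 (F) = 65535
  65535*16 + 15 (F) = 1048575
  1048575*16 + 15 (F) = 16777215
  16777215*16 + 15 (F) = 268435455
  268435455*16 + 0 = 4294967280
Decimal = 4294967280

4294967280


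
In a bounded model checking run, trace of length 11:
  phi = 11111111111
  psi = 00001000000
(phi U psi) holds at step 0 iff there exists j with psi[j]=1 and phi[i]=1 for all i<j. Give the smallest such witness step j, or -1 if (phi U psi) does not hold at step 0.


(phi U psi) at 0: need smallest j with psi[j]=1 and phi[i]=1 for all i in [0,j).
Scan from step 0:
  step 0: phi=1, psi=0 -> continue
  step 1: phi=1, psi=0 -> continue
  step 2: phi=1, psi=0 -> continue
  step 3: phi=1, psi=0 -> continue
  step 4: psi=1 and phi held for [0,4) -> witness found
Witness step = 4

4


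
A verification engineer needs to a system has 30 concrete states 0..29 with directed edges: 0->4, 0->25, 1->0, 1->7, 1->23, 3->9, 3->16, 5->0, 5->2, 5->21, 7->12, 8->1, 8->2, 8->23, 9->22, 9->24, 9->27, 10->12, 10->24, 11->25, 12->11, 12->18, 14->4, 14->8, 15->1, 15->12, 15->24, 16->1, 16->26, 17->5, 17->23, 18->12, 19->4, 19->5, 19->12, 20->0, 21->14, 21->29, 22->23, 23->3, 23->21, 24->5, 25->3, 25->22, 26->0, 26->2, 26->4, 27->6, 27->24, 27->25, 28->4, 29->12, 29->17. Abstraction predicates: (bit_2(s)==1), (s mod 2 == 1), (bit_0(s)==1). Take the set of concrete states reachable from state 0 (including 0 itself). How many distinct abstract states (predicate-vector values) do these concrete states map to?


BFS from 0:
Concrete reachable: {0, 1, 2, 3, 4, 5, 6, 7, 8, 9, 11, 12, 14, 16, 17, 18, 21, 22, 23, 24, 25, 26, 27, 29}
Abstract via predicates (bit_2(s)==1), (s mod 2 == 1), (bit_0(s)==1):
  (0,0,0) <- {0, 2, 8, 16, 18, 24, 26}
  (0,1,1) <- {1, 3, 9, 11, 17, 25, 27}
  (1,0,0) <- {4, 6, 12, 14, 22}
  (1,1,1) <- {5, 7, 21, 23, 29}
Distinct abstract states = 4

4


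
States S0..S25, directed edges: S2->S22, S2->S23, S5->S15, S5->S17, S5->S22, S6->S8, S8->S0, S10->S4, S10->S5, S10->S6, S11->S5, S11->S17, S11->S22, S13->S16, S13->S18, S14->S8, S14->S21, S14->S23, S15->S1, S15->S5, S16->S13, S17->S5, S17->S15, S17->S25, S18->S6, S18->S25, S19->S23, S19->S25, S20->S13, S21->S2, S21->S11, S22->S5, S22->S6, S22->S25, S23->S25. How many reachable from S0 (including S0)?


BFS from S0:
  layer 0: {S0}
Reachable set: {S0}
Count = 1

1


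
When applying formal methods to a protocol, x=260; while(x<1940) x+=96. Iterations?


Step 1: x goes from 260 toward 1940 by 96; the body runs while x<1940, so iterations = ceil((bound-start)/step)
Step 2: Distance=1680
Step 3: ceil(1680/96)=18

18


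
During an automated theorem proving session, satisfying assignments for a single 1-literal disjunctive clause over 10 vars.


Step 1: Total=2^10=1024
Step 2: Unsat when all 1 false: 2^9=512
Step 3: Sat=1024-512=512

512


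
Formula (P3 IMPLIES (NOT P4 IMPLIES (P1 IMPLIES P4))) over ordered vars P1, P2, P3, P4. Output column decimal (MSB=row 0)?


Formula: (P3 IMPLIES (NOT P4 IMPLIES (P1 IMPLIES P4))) over P1, P2, P3, P4 (16 rows)
Evaluate each row (bits = P1,P2,P3,P4, MSB first):
  row 0 [0000]: (0 IMPLIES (NOT 0 IMPLIES (0 IMPLIES 0))) -> 1
  row 1 [0001]: (0 IMPLIES (NOT 1 IMPLIES (0 IMPLIES 1))) -> 1
  row 2 [0010]: (1 IMPLIES (NOT 0 IMPLIES (0 IMPLIES 0))) -> 1
  row 3 [0011]: (1 IMPLIES (NOT 1 IMPLIES (0 IMPLIES 1))) -> 1
  row 4 [0100]: (0 IMPLIES (NOT 0 IMPLIES (0 IMPLIES 0))) -> 1
  row 5 [0101]: (0 IMPLIES (NOT 1 IMPLIES (0 IMPLIES 1))) -> 1
  row 6 [0110]: (1 IMPLIES (NOT 0 IMPLIES (0 IMPLIES 0))) -> 1
  row 7 [0111]: (1 IMPLIES (NOT 1 IMPLIES (0 IMPLIES 1))) -> 1
  row 8 [1000]: (0 IMPLIES (NOT 0 IMPLIES (1 IMPLIES 0))) -> 1
  row 9 [1001]: (0 IMPLIES (NOT 1 IMPLIES (1 IMPLIES 1))) -> 1
  row 10 [1010]: (1 IMPLIES (NOT 0 IMPLIES (1 IMPLIES 0))) -> 0
  row 11 [1011]: (1 IMPLIES (NOT 1 IMPLIES (1 IMPLIES 1))) -> 1
  row 12 [1100]: (0 IMPLIES (NOT 0 IMPLIES (1 IMPLIES 0))) -> 1
  row 13 [1101]: (0 IMPLIES (NOT 1 IMPLIES (1 IMPLIES 1))) -> 1
  row 14 [1110]: (1 IMPLIES (NOT 0 IMPLIES (1 IMPLIES 0))) -> 0
  row 15 [1111]: (1 IMPLIES (NOT 1 IMPLIES (1 IMPLIES 1))) -> 1
Full result column, 4 rows per line (P1,P2 fixed per line; P3,P4 runs 00..11 left to right):
  rows 0-3 [P1,P2=00]: 1111  = hex F
  rows 4-7 [P1,P2=01]: 1111  = hex F
  rows 8-11 [P1,P2=10]: 1101  = hex D
  rows 12-15 [P1,P2=11]: 1101  = hex D
Output column (row 0 .. row 15) = 1111111111011101
Output column grouped in 4s = 1111 1111 1101 1101 = 0xFFDD
Convert to decimal digit by digit (value = value*16 + digit):
  F -> 15
  15*16 + 15 (F) = 255
  255*16 + 13 (D) = 4093
  4093*16 + 13 (D) = 65501
Decimal = 65501

65501


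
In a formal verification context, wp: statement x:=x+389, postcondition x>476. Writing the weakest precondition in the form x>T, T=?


Formula: wp(x:=E, P) = P[E/x] (substitute E for x in postcondition)
Step 1: Postcondition: x>476
Step 2: Substitute x+389 for x: x+389>476
Step 3: Solve for x: x > 476-389 = 87

87
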